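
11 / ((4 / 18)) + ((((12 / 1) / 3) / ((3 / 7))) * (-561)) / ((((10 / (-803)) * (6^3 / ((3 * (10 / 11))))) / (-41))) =-1958473 / 9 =-217608.11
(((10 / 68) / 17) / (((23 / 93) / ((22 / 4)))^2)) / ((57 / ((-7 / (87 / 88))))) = -44768185 / 84237431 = -0.53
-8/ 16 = -1/ 2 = -0.50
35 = 35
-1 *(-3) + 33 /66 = 7 /2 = 3.50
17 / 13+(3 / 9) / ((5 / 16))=463 / 195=2.37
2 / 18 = 1 / 9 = 0.11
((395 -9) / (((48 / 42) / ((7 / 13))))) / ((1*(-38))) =-9457 / 1976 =-4.79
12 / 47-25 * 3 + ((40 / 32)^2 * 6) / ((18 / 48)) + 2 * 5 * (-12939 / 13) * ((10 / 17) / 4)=-15720023 / 10387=-1513.43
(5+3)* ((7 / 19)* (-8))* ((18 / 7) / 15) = -384 / 95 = -4.04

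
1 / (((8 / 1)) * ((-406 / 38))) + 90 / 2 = 73061 / 1624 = 44.99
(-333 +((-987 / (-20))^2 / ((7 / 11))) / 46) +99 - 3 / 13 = -36127119 / 239200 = -151.03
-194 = -194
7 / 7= 1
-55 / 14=-3.93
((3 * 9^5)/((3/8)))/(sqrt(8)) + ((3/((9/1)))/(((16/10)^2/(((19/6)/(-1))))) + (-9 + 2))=-8539/1152 + 118098 * sqrt(2)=167008.38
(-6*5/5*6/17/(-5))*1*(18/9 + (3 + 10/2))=72/17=4.24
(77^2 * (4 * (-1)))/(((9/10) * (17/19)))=-4506040/153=-29451.24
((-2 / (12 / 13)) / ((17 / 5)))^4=17850625 / 108243216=0.16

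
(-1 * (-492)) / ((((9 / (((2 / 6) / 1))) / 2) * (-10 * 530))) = -0.01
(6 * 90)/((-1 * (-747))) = 60/83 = 0.72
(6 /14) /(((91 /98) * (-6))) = -1 /13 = -0.08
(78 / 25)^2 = 6084 / 625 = 9.73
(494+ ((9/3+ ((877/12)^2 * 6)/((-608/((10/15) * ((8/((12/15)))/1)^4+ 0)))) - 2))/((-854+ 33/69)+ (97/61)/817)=411.12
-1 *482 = -482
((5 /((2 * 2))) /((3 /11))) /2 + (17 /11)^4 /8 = 527909 /175692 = 3.00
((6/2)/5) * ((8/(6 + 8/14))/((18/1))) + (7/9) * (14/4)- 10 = -14981/2070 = -7.24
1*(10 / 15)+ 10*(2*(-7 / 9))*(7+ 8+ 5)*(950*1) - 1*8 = -2660066 / 9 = -295562.89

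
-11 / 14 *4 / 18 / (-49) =11 / 3087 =0.00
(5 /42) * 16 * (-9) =-120 /7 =-17.14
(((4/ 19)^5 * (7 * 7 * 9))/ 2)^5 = 586871138734455061827551232/ 93076495688256089536609610280499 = 0.00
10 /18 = 5 /9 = 0.56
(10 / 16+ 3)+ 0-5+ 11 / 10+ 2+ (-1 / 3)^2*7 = 901 / 360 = 2.50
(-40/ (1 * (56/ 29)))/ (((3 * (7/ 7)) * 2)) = -145/ 42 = -3.45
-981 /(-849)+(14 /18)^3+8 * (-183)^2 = 55272456436 /206307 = 267913.63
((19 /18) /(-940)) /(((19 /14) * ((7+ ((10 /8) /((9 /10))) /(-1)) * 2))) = -7 /94940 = -0.00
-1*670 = -670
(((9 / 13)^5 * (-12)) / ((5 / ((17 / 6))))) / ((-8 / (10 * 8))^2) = -40153320 / 371293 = -108.14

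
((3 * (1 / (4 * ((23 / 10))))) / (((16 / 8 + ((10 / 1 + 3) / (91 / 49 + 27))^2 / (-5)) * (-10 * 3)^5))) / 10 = -0.00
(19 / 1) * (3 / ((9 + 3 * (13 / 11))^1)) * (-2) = -209 / 23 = -9.09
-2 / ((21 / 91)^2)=-338 / 9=-37.56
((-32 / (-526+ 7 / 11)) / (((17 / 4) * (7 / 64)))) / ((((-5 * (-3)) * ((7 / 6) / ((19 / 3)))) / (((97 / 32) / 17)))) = 10379776 / 1227546285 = 0.01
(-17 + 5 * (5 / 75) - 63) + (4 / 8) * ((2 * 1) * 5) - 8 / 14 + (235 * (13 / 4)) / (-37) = -297995 / 3108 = -95.88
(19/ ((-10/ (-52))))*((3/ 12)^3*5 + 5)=16055/ 32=501.72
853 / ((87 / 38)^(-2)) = 6456357 / 1444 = 4471.16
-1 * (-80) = 80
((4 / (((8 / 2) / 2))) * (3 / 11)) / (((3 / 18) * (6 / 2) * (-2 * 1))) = -0.55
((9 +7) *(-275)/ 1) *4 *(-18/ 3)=105600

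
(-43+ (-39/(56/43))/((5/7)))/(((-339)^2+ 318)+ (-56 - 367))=-3397/4592640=-0.00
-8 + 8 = 0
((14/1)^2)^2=38416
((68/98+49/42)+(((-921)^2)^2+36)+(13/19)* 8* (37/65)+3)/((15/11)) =221055915739016479/418950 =527642715691.65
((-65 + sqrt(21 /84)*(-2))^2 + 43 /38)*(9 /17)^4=1086311331 /3173798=342.27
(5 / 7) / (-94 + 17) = -5 / 539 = -0.01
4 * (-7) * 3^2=-252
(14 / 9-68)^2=357604 / 81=4414.86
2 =2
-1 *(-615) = 615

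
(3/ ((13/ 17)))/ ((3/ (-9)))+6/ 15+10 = -89/ 65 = -1.37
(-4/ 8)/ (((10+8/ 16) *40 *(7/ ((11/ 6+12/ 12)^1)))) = -17/ 35280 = -0.00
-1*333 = -333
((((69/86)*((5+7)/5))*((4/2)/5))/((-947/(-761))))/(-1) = -630108/1018025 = -0.62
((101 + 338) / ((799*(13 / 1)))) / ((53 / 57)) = 0.05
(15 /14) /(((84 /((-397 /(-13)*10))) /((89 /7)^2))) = 78615925 /124852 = 629.67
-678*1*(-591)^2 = -236812518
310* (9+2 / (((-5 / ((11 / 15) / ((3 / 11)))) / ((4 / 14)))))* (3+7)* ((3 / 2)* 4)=3395368 / 21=161684.19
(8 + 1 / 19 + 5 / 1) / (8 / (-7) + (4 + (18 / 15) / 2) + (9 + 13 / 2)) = 17360 / 25213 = 0.69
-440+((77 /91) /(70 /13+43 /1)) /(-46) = -12730971 /28934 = -440.00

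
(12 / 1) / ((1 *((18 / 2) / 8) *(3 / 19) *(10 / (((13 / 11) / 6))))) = 1976 / 1485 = 1.33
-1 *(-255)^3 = 16581375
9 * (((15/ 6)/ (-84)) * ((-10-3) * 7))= 195/ 8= 24.38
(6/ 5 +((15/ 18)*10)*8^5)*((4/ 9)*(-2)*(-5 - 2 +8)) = -32768144/ 135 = -242726.99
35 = 35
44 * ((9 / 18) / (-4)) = -11 / 2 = -5.50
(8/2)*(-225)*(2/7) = -1800/7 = -257.14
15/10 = 3/2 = 1.50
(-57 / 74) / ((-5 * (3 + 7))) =0.02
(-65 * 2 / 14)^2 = 86.22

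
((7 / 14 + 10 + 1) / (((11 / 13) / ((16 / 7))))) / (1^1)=31.06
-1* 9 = -9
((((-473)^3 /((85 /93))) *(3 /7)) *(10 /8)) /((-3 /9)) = 88574534829 /476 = 186080955.52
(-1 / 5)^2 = 1 / 25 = 0.04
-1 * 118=-118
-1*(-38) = 38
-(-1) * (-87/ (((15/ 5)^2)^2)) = -29/ 27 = -1.07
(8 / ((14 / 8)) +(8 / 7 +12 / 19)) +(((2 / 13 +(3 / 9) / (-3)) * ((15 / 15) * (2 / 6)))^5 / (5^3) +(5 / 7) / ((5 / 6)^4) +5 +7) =1756120883906987249 / 88572160082235375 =19.83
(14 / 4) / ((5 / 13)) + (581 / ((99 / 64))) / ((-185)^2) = 61740973 / 6776550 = 9.11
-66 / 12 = -11 / 2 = -5.50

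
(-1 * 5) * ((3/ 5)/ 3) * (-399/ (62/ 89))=35511/ 62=572.76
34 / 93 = 0.37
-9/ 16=-0.56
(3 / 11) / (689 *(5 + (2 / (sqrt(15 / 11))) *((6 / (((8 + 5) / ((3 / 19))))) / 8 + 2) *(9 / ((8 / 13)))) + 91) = -75411456 / 93036852614563 + 57568176 *sqrt(165) / 93036852614563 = 0.00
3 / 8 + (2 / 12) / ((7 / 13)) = 115 / 168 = 0.68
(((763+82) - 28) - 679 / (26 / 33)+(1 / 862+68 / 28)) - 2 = -1740548 / 39221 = -44.38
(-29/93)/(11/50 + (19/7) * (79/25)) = -10150/286347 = -0.04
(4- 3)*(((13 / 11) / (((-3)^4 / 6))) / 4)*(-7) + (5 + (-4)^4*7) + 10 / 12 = 533911 / 297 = 1797.68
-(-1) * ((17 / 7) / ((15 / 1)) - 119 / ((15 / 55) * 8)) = -45679 / 840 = -54.38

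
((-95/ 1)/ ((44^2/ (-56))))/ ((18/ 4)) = 665/ 1089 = 0.61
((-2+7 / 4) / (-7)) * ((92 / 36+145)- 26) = 547 / 126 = 4.34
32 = 32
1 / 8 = 0.12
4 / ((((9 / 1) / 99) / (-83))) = -3652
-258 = -258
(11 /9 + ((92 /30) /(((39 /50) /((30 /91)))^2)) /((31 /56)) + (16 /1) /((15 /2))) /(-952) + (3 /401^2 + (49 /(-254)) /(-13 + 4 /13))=0.01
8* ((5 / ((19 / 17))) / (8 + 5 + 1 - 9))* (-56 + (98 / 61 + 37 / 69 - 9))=-35980976 / 79971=-449.93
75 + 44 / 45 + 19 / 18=2311 / 30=77.03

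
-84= -84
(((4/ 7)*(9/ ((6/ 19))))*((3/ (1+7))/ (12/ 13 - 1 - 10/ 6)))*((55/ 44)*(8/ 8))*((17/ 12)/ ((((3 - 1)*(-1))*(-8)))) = -11115/ 28672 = -0.39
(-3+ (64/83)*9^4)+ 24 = 421647/83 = 5080.08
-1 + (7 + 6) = 12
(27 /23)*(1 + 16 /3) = 171 /23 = 7.43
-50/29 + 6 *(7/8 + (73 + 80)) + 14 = 108521/116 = 935.53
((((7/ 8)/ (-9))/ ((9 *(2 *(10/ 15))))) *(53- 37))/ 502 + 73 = 1978877/ 27108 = 73.00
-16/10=-8/5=-1.60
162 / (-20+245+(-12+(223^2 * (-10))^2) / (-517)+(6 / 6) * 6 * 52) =-83754 / 247297066459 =-0.00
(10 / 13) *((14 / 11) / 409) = 0.00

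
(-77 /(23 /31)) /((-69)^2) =-2387 /109503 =-0.02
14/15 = 0.93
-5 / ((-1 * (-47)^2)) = 5 / 2209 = 0.00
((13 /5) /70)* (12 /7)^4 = 134784 /420175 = 0.32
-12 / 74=-6 / 37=-0.16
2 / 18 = 1 / 9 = 0.11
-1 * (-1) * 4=4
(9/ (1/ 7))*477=30051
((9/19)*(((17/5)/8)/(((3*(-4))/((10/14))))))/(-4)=51/17024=0.00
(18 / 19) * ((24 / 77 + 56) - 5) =71118 / 1463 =48.61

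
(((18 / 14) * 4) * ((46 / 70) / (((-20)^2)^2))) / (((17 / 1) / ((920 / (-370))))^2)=109503 / 242330112500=0.00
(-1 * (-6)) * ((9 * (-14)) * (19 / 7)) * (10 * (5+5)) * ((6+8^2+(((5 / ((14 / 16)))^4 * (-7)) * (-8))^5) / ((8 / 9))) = -831724779182783201280076718220219923908500 / 4747561509943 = -175189890102712755588064300000.00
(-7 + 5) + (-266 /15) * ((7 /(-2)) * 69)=21403 /5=4280.60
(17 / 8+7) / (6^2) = 73 / 288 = 0.25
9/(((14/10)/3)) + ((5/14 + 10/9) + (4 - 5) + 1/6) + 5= 1570/63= 24.92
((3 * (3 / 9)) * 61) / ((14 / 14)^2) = 61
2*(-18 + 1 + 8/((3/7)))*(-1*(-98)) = 980/3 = 326.67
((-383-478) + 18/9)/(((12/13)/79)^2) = -6291751.47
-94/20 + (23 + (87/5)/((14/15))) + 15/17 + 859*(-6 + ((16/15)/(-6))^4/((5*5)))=-62413636190284/12199359375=-5116.14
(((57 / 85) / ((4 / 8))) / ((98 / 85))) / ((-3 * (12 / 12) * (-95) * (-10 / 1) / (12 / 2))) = -3 / 1225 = -0.00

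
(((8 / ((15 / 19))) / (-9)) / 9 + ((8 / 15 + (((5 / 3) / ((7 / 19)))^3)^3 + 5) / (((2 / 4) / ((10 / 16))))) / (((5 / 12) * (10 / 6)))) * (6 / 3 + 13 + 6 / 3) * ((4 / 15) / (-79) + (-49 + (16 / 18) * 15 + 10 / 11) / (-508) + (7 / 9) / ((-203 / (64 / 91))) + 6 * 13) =54808938105482143380305981942758 / 28916555106572635627125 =1895417275.80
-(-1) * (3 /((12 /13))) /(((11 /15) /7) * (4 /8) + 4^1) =1365 /1702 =0.80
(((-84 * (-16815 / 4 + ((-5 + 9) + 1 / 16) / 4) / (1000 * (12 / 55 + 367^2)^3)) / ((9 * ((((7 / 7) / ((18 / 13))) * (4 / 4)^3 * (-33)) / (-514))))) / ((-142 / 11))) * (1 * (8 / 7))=-92007471325 / 3001775803447809293011912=-0.00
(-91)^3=-753571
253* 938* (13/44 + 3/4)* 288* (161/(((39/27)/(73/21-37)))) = -3470905202688/13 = -266992707899.08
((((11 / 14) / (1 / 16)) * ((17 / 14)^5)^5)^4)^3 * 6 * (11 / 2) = 141222070737054305173814662548368844817215225016727645963815399727443212973423357144803452495526716973027652911952667329490972124779275906614774199338603925515809844933054130391034888265740216706912426501078771118573579230483677978521369137311814777082441899163887788545280809491169301027433890482519207724110746759706355099193330686673930416141334834215085677293671649314063845863793 / 13883767738174895775142527634775790473118312848099419590904640808168198545505602388417862602149579993139851536088517700249750858939388642120115938104954595114958953150687156526829137320632225913299126316285898790278226845697517128258744658757438914187010401355289207519455565924801695576794434780518309036732676372496050333819251895798717218816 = 10171739645913926112374050000000000000000.00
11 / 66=1 / 6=0.17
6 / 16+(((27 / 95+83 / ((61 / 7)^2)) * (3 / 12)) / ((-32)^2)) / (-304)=10316367653 / 27510394880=0.37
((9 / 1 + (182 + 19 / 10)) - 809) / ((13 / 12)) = -36966 / 65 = -568.71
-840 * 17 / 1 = -14280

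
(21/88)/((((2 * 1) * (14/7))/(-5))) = -105/352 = -0.30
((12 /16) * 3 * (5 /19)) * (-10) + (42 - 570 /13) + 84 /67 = -215583 /33098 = -6.51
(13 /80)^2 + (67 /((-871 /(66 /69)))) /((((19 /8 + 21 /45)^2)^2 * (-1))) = 64767239175481 /2352209464633600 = 0.03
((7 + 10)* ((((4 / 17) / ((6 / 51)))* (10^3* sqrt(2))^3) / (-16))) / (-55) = 850000000* sqrt(2) / 11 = 109280138.91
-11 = -11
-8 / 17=-0.47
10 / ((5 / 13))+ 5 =31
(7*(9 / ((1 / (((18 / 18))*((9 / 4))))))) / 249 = 189 / 332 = 0.57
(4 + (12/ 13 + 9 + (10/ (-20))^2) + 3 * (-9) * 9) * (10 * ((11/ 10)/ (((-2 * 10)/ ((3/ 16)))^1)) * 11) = 4319337/ 16640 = 259.58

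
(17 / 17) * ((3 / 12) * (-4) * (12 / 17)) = -12 / 17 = -0.71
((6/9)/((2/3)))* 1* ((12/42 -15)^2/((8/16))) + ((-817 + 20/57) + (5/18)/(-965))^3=-7674550336061773819016881/14091146341282584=-544636337.61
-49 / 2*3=-147 / 2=-73.50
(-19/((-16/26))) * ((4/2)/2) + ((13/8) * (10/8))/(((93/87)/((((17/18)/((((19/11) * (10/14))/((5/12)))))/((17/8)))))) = 15857309/508896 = 31.16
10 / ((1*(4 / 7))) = 35 / 2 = 17.50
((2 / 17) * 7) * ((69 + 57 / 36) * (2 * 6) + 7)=703.29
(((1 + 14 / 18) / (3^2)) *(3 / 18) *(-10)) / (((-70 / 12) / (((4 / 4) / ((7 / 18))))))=64 / 441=0.15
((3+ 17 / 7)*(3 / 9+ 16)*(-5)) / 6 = -665 / 9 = -73.89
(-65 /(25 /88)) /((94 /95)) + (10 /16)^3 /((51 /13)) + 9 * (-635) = -7297522601 /1227264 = -5946.17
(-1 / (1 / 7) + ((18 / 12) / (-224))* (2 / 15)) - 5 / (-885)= -7.00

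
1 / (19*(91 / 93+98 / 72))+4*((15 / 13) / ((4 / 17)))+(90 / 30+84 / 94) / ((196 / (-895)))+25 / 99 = 177361055687 / 84022366428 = 2.11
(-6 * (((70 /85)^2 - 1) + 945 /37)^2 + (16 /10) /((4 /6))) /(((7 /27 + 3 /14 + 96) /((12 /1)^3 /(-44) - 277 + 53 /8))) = 2807025431629534353 /229330522315565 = 12240.09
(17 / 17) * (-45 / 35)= -9 / 7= -1.29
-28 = -28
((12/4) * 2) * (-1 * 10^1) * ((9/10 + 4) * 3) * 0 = 0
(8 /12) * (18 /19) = 12 /19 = 0.63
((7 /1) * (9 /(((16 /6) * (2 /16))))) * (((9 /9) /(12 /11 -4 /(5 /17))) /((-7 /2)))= 1485 /344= 4.32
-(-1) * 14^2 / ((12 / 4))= 196 / 3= 65.33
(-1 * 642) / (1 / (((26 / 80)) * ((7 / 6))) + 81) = -19474 / 2537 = -7.68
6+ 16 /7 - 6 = 16 /7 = 2.29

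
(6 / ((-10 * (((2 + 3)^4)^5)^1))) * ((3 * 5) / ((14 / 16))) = -72 / 667572021484375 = -0.00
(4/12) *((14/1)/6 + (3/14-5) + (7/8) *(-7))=-1441/504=-2.86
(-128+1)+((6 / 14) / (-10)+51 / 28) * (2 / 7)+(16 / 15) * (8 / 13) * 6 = -122.55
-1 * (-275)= 275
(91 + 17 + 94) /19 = 202 /19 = 10.63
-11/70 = -0.16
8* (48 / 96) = 4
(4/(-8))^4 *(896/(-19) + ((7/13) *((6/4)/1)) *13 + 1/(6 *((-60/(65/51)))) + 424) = 27023837/1116288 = 24.21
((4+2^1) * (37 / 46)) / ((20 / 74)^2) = 151959 / 2300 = 66.07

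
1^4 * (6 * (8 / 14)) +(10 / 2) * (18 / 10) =87 / 7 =12.43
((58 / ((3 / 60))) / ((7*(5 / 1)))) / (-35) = -0.95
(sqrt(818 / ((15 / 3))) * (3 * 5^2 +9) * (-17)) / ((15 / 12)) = -5712 * sqrt(4090) / 25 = -14612.01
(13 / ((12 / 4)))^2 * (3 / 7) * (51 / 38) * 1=2873 / 266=10.80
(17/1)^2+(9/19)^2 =289.22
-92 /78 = -46 /39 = -1.18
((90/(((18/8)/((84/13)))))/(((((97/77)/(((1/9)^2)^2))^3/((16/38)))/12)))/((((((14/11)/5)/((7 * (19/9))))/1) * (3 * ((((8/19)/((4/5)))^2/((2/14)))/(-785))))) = -182159442720640/10052866681600224807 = -0.00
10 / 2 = 5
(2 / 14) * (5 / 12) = 5 / 84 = 0.06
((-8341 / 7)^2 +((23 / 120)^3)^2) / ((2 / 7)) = 207741717916757758561 / 41803776000000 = 4969448.64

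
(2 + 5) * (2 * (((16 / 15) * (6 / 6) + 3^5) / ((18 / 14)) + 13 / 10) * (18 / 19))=144494 / 57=2534.98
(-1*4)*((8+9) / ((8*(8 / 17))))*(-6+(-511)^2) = -75462235 / 16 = -4716389.69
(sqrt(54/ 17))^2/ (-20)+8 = 1333/ 170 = 7.84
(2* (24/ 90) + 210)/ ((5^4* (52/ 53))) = 83687/ 243750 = 0.34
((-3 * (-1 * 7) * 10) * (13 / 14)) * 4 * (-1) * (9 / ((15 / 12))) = -5616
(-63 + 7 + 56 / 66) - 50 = -3470 / 33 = -105.15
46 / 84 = 23 / 42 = 0.55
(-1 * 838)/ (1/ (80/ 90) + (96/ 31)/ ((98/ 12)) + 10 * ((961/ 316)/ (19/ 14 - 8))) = 2413460112/ 8852797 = 272.62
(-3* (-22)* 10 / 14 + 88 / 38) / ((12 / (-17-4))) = -3289 / 38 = -86.55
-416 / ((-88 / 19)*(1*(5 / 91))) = 1634.69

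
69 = 69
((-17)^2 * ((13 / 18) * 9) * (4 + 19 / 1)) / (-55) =-86411 / 110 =-785.55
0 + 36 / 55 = 36 / 55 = 0.65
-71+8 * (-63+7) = -519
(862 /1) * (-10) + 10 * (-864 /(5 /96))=-174508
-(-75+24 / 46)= 1713 / 23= 74.48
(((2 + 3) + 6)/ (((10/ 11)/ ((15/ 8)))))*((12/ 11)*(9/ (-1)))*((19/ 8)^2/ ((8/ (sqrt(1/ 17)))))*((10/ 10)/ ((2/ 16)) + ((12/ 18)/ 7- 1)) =-15975333*sqrt(17)/ 243712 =-270.27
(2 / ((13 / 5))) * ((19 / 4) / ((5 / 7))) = 133 / 26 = 5.12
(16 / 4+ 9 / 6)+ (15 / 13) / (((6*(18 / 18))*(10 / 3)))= 289 / 52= 5.56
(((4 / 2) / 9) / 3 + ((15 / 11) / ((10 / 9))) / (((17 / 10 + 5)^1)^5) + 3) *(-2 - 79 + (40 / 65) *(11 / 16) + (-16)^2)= 5622347768143651 / 10425666076254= 539.28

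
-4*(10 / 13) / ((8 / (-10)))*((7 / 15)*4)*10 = 2800 / 39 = 71.79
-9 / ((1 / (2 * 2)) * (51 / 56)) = -39.53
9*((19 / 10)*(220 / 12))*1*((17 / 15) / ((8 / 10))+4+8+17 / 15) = 182457 / 40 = 4561.42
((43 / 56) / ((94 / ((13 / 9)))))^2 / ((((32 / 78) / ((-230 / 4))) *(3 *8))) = -467159095 / 574588256256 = -0.00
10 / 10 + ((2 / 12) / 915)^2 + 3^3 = 843922801 / 30140100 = 28.00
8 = 8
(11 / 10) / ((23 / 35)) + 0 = 77 / 46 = 1.67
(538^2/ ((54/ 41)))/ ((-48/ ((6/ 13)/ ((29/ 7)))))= -510.06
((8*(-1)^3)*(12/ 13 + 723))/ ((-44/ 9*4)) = 84699/ 286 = 296.15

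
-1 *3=-3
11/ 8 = 1.38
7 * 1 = 7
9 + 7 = 16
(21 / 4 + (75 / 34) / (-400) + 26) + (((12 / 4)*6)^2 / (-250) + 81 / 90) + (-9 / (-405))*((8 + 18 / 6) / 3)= 56787419 / 1836000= 30.93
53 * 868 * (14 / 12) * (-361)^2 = 20983505494 / 3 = 6994501831.33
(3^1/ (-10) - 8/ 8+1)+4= 37/ 10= 3.70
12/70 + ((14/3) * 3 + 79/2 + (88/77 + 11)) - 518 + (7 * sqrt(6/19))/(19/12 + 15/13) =-31653/70 + 156 * sqrt(114)/1159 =-450.75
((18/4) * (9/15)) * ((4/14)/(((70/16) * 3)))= 72/1225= 0.06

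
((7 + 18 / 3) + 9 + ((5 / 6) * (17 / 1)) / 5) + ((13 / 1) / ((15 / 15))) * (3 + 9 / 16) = 3415 / 48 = 71.15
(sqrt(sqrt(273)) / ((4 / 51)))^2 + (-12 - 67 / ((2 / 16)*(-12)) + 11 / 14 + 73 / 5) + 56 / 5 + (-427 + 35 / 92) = -3548767 / 9660 + 2601*sqrt(273) / 16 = 2318.61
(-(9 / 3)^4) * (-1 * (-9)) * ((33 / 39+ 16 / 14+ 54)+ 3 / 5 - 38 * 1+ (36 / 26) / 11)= -68283972 / 5005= -13643.15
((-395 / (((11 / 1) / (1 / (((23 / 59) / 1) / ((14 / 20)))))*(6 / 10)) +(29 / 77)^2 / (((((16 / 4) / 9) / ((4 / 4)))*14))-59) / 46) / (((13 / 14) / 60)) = -19065904315 / 81547466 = -233.80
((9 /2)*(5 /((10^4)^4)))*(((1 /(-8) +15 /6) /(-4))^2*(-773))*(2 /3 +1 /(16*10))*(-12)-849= -139100159999999188792929 /163840000000000000000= -849.00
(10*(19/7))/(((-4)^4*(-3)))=-0.04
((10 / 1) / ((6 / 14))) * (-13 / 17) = -910 / 51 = -17.84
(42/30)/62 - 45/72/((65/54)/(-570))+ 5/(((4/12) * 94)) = 56092577/189410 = 296.14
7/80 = 0.09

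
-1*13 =-13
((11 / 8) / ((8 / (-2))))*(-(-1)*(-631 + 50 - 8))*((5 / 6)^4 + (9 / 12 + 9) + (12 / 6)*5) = 169885859 / 41472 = 4096.40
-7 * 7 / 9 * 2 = -98 / 9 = -10.89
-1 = -1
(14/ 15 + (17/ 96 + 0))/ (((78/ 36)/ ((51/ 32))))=2091/ 2560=0.82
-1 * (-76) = 76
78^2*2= 12168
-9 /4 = -2.25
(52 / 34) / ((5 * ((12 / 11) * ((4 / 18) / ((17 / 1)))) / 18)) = 3861 / 10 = 386.10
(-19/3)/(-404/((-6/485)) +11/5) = -95/489883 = -0.00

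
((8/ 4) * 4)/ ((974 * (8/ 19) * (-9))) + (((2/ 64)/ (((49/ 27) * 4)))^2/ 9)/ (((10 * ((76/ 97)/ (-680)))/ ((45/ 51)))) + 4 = 13096180109695/ 3275949293568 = 4.00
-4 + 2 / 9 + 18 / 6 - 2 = -2.78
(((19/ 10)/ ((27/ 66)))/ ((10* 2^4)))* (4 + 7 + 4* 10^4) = 2787433/ 2400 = 1161.43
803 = 803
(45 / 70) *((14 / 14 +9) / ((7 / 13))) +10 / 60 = 3559 / 294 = 12.11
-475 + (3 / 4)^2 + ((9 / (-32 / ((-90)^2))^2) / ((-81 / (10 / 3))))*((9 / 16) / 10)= -1852699 / 1024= -1809.28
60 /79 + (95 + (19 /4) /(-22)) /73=1044379 /507496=2.06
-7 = -7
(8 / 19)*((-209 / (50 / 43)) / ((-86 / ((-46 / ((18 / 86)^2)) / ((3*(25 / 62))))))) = -116013656 / 151875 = -763.88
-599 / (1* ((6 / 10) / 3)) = -2995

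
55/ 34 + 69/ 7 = 2731/ 238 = 11.47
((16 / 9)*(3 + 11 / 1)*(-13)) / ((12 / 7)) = -5096 / 27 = -188.74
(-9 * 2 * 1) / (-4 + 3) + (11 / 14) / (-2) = 493 / 28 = 17.61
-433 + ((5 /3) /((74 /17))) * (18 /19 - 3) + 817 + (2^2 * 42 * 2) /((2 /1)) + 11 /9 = 6990529 /12654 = 552.44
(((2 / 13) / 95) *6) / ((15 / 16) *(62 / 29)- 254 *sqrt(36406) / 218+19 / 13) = -355453696 *sqrt(36406) / 1551362775670775- 1057341856 / 1551362775670775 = -0.00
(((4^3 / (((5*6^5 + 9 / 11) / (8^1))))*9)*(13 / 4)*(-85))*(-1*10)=15558400 / 47521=327.40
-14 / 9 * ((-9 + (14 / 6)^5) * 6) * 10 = -4093600 / 729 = -5615.36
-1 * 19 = -19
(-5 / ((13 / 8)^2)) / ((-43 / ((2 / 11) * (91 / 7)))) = 640 / 6149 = 0.10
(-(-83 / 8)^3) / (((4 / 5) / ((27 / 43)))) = 77191245 / 88064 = 876.54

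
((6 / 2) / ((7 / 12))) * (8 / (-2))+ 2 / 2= -137 / 7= -19.57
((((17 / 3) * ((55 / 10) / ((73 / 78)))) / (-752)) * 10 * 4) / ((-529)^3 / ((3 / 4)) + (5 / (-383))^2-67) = 5349014385 / 596040014364757276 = 0.00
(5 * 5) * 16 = 400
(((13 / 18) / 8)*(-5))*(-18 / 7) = 65 / 56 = 1.16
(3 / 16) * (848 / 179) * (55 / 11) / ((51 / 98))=25970 / 3043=8.53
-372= -372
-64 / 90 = -32 / 45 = -0.71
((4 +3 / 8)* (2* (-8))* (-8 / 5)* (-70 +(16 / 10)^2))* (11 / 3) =-692384 / 25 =-27695.36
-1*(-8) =8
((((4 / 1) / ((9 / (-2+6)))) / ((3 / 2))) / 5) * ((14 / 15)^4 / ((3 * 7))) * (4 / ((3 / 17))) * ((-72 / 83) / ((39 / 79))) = -7547273216 / 22122871875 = -0.34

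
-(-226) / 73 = 3.10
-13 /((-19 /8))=104 /19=5.47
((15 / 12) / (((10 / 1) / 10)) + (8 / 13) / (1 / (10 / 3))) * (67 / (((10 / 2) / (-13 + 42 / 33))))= -296743 / 572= -518.78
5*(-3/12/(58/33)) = -165/232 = -0.71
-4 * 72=-288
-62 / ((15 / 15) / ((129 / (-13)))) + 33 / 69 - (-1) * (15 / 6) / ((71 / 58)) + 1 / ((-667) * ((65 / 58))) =2850916 / 4615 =617.75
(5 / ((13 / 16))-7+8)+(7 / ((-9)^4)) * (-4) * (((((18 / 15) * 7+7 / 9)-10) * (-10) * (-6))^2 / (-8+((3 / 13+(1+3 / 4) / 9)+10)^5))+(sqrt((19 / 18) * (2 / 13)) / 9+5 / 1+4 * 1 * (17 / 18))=sqrt(247) / 351+5153110856498638497592 / 323453413230657355035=15.98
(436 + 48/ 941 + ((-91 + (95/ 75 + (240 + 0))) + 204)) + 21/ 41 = 790.83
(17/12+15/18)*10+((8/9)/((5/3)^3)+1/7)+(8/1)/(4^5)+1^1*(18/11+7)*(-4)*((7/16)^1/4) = 23487169/1232000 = 19.06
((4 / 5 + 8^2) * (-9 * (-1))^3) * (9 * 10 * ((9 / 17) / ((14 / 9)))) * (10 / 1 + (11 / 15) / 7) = 60896761308 / 4165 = 14621071.14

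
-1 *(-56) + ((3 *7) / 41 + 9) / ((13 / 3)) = 58.20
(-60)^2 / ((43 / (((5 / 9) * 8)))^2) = 640000 / 16641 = 38.46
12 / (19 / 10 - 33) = -120 / 311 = -0.39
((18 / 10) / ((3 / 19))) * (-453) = -25821 / 5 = -5164.20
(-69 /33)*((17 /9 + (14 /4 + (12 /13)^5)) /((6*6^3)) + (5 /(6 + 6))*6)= -45360813601 /8661523104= -5.24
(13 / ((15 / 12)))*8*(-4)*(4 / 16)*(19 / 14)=-3952 / 35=-112.91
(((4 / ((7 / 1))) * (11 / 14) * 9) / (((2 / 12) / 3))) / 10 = 1782 / 245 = 7.27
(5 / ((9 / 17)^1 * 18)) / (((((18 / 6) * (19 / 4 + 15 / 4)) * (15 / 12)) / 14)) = 56 / 243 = 0.23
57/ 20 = 2.85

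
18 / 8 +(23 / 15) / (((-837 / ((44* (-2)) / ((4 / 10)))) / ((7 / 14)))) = 2.45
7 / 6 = 1.17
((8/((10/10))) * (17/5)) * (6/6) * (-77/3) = -10472/15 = -698.13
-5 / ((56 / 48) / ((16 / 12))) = -40 / 7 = -5.71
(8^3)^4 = 68719476736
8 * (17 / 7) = 136 / 7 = 19.43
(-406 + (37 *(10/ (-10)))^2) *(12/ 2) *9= 52002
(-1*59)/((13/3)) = -177/13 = -13.62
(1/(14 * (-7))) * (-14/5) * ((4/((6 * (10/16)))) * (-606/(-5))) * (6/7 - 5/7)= 3232/6125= 0.53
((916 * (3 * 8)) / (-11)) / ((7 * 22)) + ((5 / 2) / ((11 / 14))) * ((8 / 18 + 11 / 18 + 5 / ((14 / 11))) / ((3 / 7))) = 549446 / 22869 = 24.03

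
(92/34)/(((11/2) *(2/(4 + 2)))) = 276/187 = 1.48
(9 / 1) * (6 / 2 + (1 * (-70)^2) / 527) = 58329 / 527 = 110.68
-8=-8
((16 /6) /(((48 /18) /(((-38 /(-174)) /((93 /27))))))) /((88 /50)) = 1425 /39556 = 0.04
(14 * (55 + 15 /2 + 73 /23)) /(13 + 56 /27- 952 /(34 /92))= -0.36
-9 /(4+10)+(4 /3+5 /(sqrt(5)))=29 /42+sqrt(5)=2.93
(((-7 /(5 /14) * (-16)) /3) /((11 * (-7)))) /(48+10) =-112 /4785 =-0.02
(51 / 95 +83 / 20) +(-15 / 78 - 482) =-2358877 / 4940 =-477.51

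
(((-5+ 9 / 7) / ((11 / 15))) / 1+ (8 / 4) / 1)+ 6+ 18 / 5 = 2516 / 385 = 6.54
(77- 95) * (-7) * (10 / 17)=1260 / 17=74.12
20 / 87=0.23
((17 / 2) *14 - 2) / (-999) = -13 / 111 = -0.12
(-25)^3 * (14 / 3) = -218750 / 3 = -72916.67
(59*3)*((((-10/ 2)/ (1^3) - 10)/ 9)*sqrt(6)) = -295*sqrt(6) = -722.60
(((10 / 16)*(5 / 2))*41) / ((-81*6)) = -0.13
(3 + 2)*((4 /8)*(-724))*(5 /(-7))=9050 /7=1292.86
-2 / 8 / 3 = -1 / 12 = -0.08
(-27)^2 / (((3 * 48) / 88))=891 / 2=445.50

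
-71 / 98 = -0.72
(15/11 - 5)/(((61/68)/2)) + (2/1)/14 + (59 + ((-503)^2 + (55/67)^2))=5335742797068/21084833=253060.71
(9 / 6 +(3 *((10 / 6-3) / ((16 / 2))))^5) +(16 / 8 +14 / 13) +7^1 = 4803 / 416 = 11.55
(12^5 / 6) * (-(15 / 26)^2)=-2332800 / 169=-13803.55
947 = 947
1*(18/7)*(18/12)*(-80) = -2160/7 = -308.57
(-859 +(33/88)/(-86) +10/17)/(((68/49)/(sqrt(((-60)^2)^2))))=-2226832.42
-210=-210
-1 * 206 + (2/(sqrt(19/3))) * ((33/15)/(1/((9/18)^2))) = -206 + 11 * sqrt(57)/190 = -205.56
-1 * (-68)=68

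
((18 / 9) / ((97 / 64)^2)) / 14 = 4096 / 65863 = 0.06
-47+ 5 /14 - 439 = -6799 /14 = -485.64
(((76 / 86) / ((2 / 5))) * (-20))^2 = 3610000 / 1849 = 1952.41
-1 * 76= -76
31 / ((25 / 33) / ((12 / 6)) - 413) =-2046 / 27233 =-0.08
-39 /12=-13 /4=-3.25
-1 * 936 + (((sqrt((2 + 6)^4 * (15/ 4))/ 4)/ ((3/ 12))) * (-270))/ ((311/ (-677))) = -936 + 5849280 * sqrt(15)/ 311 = 71906.97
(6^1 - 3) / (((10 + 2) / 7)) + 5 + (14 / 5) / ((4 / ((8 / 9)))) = 1327 / 180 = 7.37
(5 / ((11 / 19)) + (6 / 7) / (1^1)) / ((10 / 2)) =731 / 385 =1.90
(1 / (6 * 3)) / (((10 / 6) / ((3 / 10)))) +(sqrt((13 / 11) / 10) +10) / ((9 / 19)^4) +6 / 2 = 130321 * sqrt(1430) / 721710 +132295861 / 656100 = 208.47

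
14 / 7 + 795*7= 5567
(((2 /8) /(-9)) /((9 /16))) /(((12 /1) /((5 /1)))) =-5 /243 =-0.02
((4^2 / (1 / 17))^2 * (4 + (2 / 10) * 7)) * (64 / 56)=15980544 / 35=456586.97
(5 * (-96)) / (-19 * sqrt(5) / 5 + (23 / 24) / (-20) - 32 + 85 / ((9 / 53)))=-466318771200 / 455004257881 - 3782246400 * sqrt(5) / 455004257881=-1.04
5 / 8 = 0.62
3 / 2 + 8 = 19 / 2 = 9.50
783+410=1193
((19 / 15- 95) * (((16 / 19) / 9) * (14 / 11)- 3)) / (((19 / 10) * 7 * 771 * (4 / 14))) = 0.09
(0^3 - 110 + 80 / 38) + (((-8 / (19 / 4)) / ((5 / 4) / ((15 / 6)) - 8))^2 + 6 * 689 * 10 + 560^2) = 28821241846 / 81225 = 354832.16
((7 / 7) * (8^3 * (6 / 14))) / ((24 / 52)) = 3328 / 7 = 475.43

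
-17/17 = -1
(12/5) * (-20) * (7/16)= -21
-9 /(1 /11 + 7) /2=-33 /52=-0.63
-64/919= -0.07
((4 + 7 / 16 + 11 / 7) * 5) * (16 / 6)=80.12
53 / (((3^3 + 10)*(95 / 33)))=1749 / 3515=0.50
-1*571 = -571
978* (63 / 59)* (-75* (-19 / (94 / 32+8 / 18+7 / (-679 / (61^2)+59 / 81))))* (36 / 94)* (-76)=-711466342612704000 / 266168615081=-2672991.11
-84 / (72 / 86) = -301 / 3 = -100.33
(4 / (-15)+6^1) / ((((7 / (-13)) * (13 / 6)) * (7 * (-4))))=43 / 245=0.18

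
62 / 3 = 20.67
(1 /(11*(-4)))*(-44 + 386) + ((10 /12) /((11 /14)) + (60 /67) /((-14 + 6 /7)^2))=-31378243 /4678476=-6.71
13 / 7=1.86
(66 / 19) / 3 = 22 / 19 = 1.16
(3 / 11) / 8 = 0.03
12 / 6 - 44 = -42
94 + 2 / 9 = 848 / 9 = 94.22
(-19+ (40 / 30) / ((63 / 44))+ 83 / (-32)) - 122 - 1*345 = -487.66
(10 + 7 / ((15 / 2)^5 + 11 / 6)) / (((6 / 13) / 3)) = 148093933 / 2278301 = 65.00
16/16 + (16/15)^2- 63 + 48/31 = -413714/6975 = -59.31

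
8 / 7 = 1.14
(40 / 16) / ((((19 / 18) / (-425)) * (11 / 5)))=-95625 / 209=-457.54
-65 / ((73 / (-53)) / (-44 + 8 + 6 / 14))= -857805 / 511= -1678.68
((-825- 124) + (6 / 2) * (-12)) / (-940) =197 / 188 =1.05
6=6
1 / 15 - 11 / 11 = -14 / 15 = -0.93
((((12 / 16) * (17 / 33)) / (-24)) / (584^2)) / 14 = -17 / 5042171904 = -0.00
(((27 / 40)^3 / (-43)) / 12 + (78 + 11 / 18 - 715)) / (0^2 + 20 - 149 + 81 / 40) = 63048379049 / 12579667200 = 5.01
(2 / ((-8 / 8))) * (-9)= 18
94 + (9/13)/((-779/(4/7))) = 6663530/70889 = 94.00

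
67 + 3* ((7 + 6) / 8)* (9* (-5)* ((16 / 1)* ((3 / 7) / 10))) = -584 / 7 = -83.43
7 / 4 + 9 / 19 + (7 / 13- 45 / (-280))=40429 / 13832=2.92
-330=-330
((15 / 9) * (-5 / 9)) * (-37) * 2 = 1850 / 27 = 68.52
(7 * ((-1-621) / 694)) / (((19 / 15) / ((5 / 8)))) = -163275 / 52744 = -3.10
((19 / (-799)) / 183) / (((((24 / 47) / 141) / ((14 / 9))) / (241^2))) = -363064331 / 111996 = -3241.76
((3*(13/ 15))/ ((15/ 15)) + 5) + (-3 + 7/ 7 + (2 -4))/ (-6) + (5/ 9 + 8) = 757/ 45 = 16.82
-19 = -19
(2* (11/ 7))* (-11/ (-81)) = 242/ 567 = 0.43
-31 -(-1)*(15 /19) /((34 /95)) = -979 /34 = -28.79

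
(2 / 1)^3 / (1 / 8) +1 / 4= 257 / 4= 64.25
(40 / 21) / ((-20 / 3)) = -2 / 7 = -0.29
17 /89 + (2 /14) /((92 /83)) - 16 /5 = -825381 /286580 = -2.88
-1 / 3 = -0.33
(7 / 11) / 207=7 / 2277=0.00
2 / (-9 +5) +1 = 1 / 2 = 0.50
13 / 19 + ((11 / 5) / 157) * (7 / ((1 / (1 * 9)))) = 1.57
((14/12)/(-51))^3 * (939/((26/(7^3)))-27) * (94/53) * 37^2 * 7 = -16549478043875/6580550808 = -2514.91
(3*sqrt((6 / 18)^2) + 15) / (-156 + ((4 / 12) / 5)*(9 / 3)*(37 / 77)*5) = -0.10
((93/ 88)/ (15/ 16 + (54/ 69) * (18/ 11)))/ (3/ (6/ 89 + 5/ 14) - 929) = -754354/ 1459695079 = -0.00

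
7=7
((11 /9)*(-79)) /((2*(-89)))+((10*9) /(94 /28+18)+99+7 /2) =25687823 /239499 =107.26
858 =858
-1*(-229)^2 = -52441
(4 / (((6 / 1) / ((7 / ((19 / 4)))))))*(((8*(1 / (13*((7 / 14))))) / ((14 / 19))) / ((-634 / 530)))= -16960 / 12363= -1.37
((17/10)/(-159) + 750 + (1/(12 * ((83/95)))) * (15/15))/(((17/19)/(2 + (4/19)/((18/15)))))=2045765981/1121745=1823.74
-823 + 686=-137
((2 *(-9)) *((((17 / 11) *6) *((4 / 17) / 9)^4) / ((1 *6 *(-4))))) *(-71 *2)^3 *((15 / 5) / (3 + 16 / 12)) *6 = -733001728 / 18969093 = -38.64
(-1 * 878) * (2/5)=-1756/5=-351.20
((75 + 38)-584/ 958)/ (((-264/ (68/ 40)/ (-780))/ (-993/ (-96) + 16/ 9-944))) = -1064357446945/ 2023296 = -526051.28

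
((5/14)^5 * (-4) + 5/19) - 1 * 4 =-9605751/2554664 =-3.76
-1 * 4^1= -4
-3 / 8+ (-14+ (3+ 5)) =-51 / 8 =-6.38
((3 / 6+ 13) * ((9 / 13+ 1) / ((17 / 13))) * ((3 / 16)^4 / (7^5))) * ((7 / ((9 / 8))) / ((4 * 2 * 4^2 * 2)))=0.00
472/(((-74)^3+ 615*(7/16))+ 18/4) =-7552/6479207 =-0.00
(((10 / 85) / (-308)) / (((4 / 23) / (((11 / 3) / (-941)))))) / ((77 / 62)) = 713 / 103468596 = 0.00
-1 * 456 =-456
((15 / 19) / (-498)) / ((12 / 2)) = -5 / 18924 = -0.00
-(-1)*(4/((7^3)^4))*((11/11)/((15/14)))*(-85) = -136/5931980229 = -0.00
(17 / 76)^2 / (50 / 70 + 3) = 2023 / 150176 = 0.01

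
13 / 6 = 2.17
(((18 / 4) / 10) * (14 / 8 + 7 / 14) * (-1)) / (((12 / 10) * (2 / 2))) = -27 / 32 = -0.84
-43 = -43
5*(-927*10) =-46350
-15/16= -0.94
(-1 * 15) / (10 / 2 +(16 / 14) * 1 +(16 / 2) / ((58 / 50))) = -3045 / 2647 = -1.15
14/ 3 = 4.67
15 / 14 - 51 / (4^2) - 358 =-40333 / 112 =-360.12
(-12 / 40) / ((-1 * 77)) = 3 / 770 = 0.00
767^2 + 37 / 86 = 588289.43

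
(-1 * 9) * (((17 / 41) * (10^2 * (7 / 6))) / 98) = -1275 / 287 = -4.44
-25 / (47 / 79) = -1975 / 47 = -42.02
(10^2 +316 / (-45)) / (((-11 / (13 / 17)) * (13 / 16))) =-66944 / 8415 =-7.96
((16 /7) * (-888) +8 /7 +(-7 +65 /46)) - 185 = -714569 /322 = -2219.16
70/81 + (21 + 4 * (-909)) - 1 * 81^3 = -43339466/81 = -535055.14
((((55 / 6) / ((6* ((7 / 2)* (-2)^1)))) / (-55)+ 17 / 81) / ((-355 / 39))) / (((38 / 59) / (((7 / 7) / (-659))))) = 74399 / 1344154392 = 0.00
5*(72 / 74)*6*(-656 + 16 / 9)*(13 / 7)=-9185280 / 259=-35464.40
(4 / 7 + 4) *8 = 256 / 7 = 36.57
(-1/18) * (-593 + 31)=281/9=31.22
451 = 451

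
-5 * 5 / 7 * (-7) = 25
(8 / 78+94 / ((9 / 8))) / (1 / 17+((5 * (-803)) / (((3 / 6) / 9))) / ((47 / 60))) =-7820612 / 8624696301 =-0.00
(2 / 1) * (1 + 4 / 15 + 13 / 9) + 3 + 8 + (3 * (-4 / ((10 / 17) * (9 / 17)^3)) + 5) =-141014 / 1215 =-116.06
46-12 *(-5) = 106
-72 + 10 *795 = 7878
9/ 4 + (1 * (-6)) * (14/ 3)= -103/ 4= -25.75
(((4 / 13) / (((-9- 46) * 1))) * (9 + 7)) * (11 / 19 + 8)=-10432 / 13585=-0.77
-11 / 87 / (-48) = 11 / 4176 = 0.00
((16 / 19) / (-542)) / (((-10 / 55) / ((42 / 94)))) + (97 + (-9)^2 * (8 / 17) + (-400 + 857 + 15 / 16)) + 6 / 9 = 593.73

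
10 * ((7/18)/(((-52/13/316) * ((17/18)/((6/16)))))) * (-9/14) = 10665/136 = 78.42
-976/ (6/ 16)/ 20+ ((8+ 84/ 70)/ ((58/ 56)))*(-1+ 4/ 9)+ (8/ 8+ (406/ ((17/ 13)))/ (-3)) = -5270233/ 22185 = -237.56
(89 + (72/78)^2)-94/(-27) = 425881/4563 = 93.33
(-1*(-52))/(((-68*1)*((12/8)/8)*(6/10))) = -1040/153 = -6.80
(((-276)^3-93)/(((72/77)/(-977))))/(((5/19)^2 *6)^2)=127237124416.48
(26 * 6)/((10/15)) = 234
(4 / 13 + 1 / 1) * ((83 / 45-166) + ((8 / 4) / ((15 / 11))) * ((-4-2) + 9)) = -9401 / 45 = -208.91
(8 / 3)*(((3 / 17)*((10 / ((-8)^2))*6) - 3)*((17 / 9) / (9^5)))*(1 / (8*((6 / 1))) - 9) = 110767 / 51018336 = 0.00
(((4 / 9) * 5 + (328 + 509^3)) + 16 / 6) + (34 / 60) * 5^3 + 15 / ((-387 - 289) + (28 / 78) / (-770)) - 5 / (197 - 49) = 254702491472874461 / 1931427972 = 131872632.67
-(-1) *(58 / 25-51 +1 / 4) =-4843 / 100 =-48.43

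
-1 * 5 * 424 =-2120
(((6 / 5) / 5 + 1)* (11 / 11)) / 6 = 31 / 150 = 0.21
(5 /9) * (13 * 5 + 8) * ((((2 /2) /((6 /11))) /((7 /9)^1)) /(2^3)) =11.95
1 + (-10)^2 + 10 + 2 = 113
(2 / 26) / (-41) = -1 / 533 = -0.00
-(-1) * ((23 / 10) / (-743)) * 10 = -23 / 743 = -0.03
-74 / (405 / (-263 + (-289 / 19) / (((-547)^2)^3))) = 3301746852097916262116 / 68708636065134933885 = 48.05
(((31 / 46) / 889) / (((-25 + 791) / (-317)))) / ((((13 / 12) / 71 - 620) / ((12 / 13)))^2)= -256804509888 / 369280408739279547601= -0.00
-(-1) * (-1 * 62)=-62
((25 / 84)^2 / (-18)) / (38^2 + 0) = -625 / 183399552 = -0.00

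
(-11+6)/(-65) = 1/13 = 0.08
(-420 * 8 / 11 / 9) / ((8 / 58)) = -8120 / 33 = -246.06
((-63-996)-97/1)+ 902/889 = -1026782/889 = -1154.99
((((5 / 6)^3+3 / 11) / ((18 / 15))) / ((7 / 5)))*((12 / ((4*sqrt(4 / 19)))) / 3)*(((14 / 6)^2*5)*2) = 1770125*sqrt(19) / 128304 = 60.14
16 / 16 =1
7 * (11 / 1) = 77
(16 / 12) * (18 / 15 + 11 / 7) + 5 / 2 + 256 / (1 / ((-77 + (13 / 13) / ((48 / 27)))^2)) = 314104391 / 210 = 1495735.20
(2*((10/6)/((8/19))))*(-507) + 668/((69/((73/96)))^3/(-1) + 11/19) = -88659370295825851/22088907018676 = -4013.75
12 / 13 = 0.92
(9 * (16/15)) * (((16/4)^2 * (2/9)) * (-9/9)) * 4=-2048/15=-136.53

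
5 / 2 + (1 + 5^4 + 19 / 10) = 3152 / 5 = 630.40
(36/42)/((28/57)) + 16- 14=367/98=3.74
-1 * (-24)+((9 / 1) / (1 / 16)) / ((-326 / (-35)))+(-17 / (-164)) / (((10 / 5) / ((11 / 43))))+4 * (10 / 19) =41.58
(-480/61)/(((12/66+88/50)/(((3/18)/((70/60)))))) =-0.58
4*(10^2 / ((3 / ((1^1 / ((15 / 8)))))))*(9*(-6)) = -3840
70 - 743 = -673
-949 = -949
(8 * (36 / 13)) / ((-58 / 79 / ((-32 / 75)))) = 121344 / 9425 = 12.87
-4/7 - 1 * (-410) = 2866/7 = 409.43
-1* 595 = -595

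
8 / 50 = 4 / 25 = 0.16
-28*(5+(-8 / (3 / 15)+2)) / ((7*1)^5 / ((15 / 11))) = 180 / 2401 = 0.07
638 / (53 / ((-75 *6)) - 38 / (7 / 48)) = -2009700 / 821171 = -2.45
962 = 962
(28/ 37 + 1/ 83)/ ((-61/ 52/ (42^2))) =-216569808/ 187331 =-1156.08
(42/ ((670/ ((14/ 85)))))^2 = 86436/ 810825625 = 0.00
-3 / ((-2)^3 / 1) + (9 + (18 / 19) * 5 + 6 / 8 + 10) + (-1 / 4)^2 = 7577 / 304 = 24.92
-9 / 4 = -2.25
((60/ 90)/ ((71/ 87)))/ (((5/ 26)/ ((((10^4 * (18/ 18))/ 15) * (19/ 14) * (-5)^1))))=-28652000/ 1491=-19216.63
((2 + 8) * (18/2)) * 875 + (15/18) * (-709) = 468955/6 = 78159.17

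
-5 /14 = -0.36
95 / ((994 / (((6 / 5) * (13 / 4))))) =741 / 1988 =0.37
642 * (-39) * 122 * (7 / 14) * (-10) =15273180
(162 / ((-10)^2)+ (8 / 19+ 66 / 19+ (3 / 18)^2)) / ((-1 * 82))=-94777 / 1402200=-0.07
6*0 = 0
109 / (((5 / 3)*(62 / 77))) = 25179 / 310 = 81.22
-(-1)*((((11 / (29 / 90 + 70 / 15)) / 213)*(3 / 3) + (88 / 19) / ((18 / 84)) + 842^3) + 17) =596947726.62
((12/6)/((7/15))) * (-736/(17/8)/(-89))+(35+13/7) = 566994/10591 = 53.54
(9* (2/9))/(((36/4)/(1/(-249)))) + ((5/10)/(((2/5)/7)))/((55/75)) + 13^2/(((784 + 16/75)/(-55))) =113501273/1449873216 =0.08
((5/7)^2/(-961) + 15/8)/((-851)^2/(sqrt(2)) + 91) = -9179755/14112359969043812 + 511383673135 * sqrt(2)/197573039566613368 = 0.00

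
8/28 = 2/7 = 0.29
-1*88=-88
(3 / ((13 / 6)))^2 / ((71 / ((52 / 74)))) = 648 / 34151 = 0.02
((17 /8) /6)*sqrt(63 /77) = 17*sqrt(11) /176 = 0.32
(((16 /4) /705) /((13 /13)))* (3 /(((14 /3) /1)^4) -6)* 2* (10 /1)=-0.68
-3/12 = -1/4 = -0.25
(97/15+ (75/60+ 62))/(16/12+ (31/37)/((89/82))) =13774619/415960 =33.12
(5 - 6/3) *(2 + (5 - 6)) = 3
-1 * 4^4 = -256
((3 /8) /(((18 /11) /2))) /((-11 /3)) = -0.12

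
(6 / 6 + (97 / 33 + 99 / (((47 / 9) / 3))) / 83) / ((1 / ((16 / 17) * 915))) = 1080924880 / 729487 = 1481.76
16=16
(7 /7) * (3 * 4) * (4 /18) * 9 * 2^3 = 192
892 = 892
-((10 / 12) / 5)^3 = -1 / 216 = -0.00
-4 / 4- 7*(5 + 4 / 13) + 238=2598 / 13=199.85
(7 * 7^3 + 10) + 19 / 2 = 4841 / 2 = 2420.50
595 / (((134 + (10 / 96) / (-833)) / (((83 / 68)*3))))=87115140 / 5357851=16.26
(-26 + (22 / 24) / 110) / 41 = -0.63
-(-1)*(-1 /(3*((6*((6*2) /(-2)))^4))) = -1 /5038848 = -0.00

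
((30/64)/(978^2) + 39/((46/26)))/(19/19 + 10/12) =5172665587/430205248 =12.02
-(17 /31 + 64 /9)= -2137 /279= -7.66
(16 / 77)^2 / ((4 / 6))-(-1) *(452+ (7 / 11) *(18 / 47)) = 126041638 / 278663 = 452.31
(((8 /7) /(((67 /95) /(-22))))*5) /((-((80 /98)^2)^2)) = 172120487 /428800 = 401.40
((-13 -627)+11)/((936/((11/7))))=-6919/6552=-1.06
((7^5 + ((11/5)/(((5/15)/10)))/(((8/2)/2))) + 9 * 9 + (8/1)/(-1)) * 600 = 10147800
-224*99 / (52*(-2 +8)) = -924 / 13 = -71.08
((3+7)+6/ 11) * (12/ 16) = 87/ 11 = 7.91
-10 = -10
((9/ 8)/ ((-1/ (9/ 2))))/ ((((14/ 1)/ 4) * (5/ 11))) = -891/ 280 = -3.18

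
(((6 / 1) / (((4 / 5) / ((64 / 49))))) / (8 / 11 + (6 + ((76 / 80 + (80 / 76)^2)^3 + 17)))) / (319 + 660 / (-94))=2830280200960000 / 2924452950423214791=0.00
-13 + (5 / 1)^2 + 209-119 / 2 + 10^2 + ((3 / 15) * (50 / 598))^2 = 46756773 / 178802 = 261.50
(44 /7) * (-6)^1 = -264 /7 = -37.71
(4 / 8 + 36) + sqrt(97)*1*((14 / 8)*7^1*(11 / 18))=110.23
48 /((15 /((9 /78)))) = 24 /65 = 0.37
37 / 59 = 0.63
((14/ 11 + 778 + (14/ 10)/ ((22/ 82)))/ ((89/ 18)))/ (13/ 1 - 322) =-258882/ 504185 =-0.51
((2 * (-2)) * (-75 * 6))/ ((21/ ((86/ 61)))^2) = 8.11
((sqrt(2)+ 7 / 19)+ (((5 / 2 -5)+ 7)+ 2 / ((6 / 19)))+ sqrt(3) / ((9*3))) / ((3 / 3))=sqrt(3) / 27+ sqrt(2)+ 1277 / 114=12.68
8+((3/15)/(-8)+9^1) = 679/40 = 16.98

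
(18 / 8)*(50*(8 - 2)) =675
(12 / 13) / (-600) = -1 / 650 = -0.00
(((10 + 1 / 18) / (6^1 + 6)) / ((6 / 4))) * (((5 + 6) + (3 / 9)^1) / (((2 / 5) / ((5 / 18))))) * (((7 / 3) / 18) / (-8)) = -0.07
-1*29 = -29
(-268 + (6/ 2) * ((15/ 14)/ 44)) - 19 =-176747/ 616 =-286.93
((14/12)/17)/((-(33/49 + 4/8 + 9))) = -343/50847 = -0.01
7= 7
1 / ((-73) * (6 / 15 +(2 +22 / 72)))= -180 / 35551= -0.01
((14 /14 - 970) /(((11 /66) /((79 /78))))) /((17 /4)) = -18012 /13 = -1385.54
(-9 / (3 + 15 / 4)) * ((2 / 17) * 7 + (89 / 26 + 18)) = -19666 / 663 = -29.66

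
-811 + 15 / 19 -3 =-15451 / 19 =-813.21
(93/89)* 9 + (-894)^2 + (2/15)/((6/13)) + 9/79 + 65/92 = 23264739268351/29108340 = 799246.51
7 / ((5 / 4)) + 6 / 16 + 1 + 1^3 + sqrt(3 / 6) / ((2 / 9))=9 * sqrt(2) / 4 + 319 / 40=11.16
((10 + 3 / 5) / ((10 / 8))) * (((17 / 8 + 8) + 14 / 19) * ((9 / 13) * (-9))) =-545211 / 950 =-573.91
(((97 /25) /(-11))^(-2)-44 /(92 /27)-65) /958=-15121553 /207317906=-0.07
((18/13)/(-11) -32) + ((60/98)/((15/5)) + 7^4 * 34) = 571785762/7007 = 81602.08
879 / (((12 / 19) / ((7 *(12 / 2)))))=58453.50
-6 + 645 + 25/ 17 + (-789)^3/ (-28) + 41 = 8350198553/ 476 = 17542433.93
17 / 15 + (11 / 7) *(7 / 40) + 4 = 5.41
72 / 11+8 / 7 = 592 / 77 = 7.69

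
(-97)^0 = 1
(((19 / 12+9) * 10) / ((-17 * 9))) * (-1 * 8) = 2540 / 459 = 5.53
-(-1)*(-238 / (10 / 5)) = -119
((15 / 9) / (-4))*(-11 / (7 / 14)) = 9.17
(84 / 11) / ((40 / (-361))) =-7581 / 110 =-68.92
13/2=6.50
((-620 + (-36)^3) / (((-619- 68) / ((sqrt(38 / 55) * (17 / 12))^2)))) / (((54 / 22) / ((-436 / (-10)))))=7073896061 / 4173525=1694.95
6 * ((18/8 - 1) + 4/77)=1203/154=7.81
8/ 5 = 1.60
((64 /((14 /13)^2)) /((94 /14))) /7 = 2704 /2303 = 1.17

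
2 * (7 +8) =30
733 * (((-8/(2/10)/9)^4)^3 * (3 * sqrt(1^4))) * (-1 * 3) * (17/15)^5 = -5587511831921950720000000/7625597484987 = -732731021132.76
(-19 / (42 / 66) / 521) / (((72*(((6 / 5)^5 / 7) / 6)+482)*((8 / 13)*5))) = -1698125 / 44335274416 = -0.00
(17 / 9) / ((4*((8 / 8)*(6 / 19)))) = 323 / 216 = 1.50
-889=-889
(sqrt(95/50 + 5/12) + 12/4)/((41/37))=37 * sqrt(2085)/1230 + 111/41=4.08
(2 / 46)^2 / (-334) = -1 / 176686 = -0.00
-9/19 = -0.47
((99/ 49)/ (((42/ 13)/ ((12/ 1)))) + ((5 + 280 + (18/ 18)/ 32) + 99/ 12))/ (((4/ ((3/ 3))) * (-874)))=-3301423/ 38372096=-0.09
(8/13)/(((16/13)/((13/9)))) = 13/18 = 0.72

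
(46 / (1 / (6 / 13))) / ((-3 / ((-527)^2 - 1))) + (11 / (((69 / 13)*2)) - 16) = -3526061533 / 1794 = -1965474.66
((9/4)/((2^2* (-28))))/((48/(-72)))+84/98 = 795/896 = 0.89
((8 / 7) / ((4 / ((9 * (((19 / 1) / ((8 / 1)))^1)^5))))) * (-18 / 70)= -200564019 / 4014080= -49.97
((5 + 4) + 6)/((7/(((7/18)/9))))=5/54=0.09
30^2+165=1065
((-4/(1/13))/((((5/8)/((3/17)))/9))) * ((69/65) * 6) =-357696/425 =-841.64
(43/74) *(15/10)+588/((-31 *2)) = -8.61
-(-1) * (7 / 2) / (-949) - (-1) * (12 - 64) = -98703 / 1898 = -52.00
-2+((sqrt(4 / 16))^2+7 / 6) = -7 / 12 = -0.58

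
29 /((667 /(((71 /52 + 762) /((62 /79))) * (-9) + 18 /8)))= -28215891 /74152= -380.51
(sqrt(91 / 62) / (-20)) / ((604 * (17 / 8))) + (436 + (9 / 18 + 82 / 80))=437.52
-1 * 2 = -2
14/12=7/6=1.17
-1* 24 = -24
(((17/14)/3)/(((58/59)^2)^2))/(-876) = -205995137/416356520832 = -0.00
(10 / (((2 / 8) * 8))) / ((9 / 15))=25 / 3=8.33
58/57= 1.02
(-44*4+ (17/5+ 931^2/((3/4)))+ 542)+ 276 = 17344901/15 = 1156326.73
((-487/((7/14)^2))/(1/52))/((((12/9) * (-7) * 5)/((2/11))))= 151944/385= 394.66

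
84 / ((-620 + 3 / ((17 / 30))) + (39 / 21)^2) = -69972 / 509177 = -0.14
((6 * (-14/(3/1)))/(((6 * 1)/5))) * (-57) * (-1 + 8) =9310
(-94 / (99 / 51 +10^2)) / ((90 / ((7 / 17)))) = -329 / 77985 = -0.00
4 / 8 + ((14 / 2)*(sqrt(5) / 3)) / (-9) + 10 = 21 / 2 - 7*sqrt(5) / 27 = 9.92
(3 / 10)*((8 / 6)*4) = 1.60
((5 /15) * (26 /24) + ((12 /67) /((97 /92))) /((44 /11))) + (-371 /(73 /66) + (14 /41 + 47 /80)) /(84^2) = 0.36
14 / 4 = 7 / 2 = 3.50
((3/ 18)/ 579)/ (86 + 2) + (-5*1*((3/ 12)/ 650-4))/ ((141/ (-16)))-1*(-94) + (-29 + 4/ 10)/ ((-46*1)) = 1983809617457/ 21480853680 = 92.35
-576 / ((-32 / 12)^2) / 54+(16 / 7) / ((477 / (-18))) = -1177 / 742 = -1.59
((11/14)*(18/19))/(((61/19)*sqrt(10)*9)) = 11*sqrt(10)/4270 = 0.01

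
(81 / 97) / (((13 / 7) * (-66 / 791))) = -149499 / 27742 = -5.39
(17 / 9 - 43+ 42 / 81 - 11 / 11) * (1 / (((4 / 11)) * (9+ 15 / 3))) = -12353 / 1512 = -8.17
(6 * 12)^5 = 1934917632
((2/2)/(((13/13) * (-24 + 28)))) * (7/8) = 7/32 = 0.22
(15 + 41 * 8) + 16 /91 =31229 /91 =343.18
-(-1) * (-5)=-5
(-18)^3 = -5832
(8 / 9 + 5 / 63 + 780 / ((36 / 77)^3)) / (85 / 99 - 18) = -2285237537 / 5131728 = -445.32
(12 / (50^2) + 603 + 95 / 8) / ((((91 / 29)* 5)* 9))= 89157571 / 20475000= 4.35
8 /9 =0.89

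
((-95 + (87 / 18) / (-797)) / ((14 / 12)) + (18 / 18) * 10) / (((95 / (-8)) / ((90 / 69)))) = 19129392 / 2438023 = 7.85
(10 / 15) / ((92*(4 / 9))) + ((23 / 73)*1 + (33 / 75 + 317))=106707627 / 335800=317.77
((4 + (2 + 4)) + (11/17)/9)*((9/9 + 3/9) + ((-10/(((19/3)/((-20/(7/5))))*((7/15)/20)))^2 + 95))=3745016011144589/397843299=9413294.18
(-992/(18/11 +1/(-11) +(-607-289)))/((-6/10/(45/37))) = -818400/364043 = -2.25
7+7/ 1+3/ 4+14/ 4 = 73/ 4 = 18.25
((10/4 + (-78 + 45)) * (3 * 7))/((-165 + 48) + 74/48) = 15372/2771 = 5.55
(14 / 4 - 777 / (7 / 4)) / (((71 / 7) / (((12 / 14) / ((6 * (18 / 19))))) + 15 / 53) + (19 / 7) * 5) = -6210169 / 1143596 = -5.43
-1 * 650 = -650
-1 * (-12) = 12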